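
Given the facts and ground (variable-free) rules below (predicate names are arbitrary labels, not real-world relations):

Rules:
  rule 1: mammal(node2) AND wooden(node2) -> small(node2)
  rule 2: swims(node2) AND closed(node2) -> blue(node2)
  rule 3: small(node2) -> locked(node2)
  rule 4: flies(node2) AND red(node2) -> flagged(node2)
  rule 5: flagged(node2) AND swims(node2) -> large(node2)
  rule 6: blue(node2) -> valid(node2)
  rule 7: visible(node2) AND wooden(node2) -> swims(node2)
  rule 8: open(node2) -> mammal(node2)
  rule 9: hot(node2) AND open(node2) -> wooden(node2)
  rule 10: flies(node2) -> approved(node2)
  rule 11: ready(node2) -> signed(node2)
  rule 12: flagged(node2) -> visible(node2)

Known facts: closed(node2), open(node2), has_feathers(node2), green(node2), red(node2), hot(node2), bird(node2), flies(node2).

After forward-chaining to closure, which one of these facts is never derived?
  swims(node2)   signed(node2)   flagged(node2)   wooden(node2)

signed(node2)

Round 1: rule 4 [flies(node2) AND red(node2) -> flagged(node2)]; rule 8 [open(node2) -> mammal(node2)]; rule 9 [hot(node2) AND open(node2) -> wooden(node2)]; rule 10 [flies(node2) -> approved(node2)]. Adds flagged(node2), mammal(node2), wooden(node2), approved(node2).
Round 2: rule 1 [mammal(node2) AND wooden(node2) -> small(node2)]; rule 12 [flagged(node2) -> visible(node2)]. Adds small(node2), visible(node2).
Round 3: rule 3 [small(node2) -> locked(node2)]; rule 7 [visible(node2) AND wooden(node2) -> swims(node2)]. Adds locked(node2), swims(node2).
Round 4: rule 2 [swims(node2) AND closed(node2) -> blue(node2)]; rule 5 [flagged(node2) AND swims(node2) -> large(node2)]. Adds blue(node2), large(node2).
Round 5: rule 6 [blue(node2) -> valid(node2)]. Adds valid(node2).
Derived: wooden(node2) (round 1), swims(node2) (round 3), flagged(node2) (round 1). signed(node2) never appears in any round.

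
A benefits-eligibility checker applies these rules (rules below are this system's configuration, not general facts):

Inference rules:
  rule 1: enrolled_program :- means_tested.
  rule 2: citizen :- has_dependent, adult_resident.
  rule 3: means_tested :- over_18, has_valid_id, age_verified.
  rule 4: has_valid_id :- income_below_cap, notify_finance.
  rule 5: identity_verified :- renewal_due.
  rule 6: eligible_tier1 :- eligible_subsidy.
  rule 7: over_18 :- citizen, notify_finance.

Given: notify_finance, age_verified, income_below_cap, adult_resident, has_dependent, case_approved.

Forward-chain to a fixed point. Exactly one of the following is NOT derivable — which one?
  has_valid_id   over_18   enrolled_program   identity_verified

identity_verified

Round 1: rule 2 [citizen :- has_dependent, adult_resident.]; rule 4 [has_valid_id :- income_below_cap, notify_finance.]. New: citizen, has_valid_id.
Round 2: rule 7 [over_18 :- citizen, notify_finance.]. New: over_18.
Round 3: rule 3 [means_tested :- over_18, has_valid_id, age_verified.]. New: means_tested.
Round 4: rule 1 [enrolled_program :- means_tested.]. New: enrolled_program.
Derived: enrolled_program (round 4), over_18 (round 2), has_valid_id (round 1). identity_verified never appears in any round.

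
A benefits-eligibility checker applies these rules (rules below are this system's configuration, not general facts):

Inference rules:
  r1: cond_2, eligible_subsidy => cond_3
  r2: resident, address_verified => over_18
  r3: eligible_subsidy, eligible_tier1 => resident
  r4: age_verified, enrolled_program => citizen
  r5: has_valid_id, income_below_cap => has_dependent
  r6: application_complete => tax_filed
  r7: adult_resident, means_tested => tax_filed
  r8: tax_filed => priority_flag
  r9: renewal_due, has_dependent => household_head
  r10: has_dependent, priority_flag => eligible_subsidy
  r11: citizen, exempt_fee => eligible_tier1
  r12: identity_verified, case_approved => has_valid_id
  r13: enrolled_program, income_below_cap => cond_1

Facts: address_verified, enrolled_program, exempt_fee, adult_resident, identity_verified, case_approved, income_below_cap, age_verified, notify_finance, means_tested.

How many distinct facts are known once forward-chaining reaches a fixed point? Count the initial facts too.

[1] r4 [age_verified, enrolled_program => citizen]; r7 [adult_resident, means_tested => tax_filed]; r12 [identity_verified, case_approved => has_valid_id]; r13 [enrolled_program, income_below_cap => cond_1]. ⇒ new: citizen, tax_filed, has_valid_id, cond_1.
[2] r5 [has_valid_id, income_below_cap => has_dependent]; r8 [tax_filed => priority_flag]; r11 [citizen, exempt_fee => eligible_tier1]. ⇒ new: has_dependent, priority_flag, eligible_tier1.
[3] r10 [has_dependent, priority_flag => eligible_subsidy]. ⇒ new: eligible_subsidy.
[4] r3 [eligible_subsidy, eligible_tier1 => resident]. ⇒ new: resident.
[5] r2 [resident, address_verified => over_18]. ⇒ new: over_18.
Closure: {address_verified, adult_resident, age_verified, case_approved, citizen, cond_1, eligible_subsidy, eligible_tier1, enrolled_program, exempt_fee, has_dependent, has_valid_id, identity_verified, income_below_cap, means_tested, notify_finance, over_18, priority_flag, resident, tax_filed} — 20 facts.

20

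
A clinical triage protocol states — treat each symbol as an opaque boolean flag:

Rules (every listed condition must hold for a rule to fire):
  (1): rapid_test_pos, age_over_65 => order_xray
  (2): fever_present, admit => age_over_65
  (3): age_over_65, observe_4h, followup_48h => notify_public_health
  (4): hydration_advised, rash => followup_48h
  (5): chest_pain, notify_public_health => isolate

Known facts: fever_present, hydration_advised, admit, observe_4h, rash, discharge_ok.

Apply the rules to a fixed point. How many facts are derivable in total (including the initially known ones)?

9

Round 1: (2) [fever_present, admit => age_over_65]; (4) [hydration_advised, rash => followup_48h]. Adds age_over_65, followup_48h.
Round 2: (3) [age_over_65, observe_4h, followup_48h => notify_public_health]. Adds notify_public_health.
Closure: {admit, age_over_65, discharge_ok, fever_present, followup_48h, hydration_advised, notify_public_health, observe_4h, rash} — 9 facts.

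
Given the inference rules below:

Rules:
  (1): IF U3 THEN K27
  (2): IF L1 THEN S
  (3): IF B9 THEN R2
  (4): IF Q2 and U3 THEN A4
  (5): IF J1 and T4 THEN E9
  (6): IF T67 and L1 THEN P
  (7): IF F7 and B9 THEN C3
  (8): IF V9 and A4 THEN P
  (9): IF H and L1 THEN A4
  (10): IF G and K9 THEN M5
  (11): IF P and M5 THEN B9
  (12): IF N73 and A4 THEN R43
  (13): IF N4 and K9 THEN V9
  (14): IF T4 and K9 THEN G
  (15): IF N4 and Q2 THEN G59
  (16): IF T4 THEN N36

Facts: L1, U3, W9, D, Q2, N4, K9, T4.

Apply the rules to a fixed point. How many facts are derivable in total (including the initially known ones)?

19

[1] (1) [IF U3 THEN K27]; (2) [IF L1 THEN S]; (4) [IF Q2 and U3 THEN A4]; (13) [IF N4 and K9 THEN V9]; (14) [IF T4 and K9 THEN G]; (15) [IF N4 and Q2 THEN G59]; (16) [IF T4 THEN N36]. ⇒ new: K27, S, A4, V9, G, G59, N36.
[2] (8) [IF V9 and A4 THEN P]; (10) [IF G and K9 THEN M5]. ⇒ new: P, M5.
[3] (11) [IF P and M5 THEN B9]. ⇒ new: B9.
[4] (3) [IF B9 THEN R2]. ⇒ new: R2.
Closure: {A4, B9, D, G, G59, K27, K9, L1, M5, N36, N4, P, Q2, R2, S, T4, U3, V9, W9} — 19 facts.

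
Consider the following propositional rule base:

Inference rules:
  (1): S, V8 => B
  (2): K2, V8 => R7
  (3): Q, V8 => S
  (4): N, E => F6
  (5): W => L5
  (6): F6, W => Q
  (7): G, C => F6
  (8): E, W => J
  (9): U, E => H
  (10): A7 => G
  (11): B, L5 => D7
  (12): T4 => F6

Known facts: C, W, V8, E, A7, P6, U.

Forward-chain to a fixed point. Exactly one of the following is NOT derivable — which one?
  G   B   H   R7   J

R7

Round 1 — (5), (8), (9), (10), derive L5, J, H, G.
Round 2 — (7), derive F6.
Round 3 — (6), derive Q.
Round 4 — (3), derive S.
Round 5 — (1), derive B.
Round 6 — (11), derive D7.
Derived: B (round 5), J (round 1), G (round 1), H (round 1). R7 never appears in any round.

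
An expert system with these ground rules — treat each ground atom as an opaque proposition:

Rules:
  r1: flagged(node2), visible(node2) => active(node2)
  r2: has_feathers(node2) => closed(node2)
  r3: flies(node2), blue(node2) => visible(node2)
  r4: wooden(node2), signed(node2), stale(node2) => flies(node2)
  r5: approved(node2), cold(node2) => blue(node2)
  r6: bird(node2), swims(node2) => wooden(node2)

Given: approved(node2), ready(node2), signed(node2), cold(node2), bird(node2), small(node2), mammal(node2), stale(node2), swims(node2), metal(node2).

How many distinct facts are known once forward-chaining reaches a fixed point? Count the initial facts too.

[1] r5 [approved(node2), cold(node2) => blue(node2)]; r6 [bird(node2), swims(node2) => wooden(node2)]. ⇒ new: blue(node2), wooden(node2).
[2] r4 [wooden(node2), signed(node2), stale(node2) => flies(node2)]. ⇒ new: flies(node2).
[3] r3 [flies(node2), blue(node2) => visible(node2)]. ⇒ new: visible(node2).
Closure: {approved(node2), bird(node2), blue(node2), cold(node2), flies(node2), mammal(node2), metal(node2), ready(node2), signed(node2), small(node2), stale(node2), swims(node2), visible(node2), wooden(node2)} — 14 facts.

14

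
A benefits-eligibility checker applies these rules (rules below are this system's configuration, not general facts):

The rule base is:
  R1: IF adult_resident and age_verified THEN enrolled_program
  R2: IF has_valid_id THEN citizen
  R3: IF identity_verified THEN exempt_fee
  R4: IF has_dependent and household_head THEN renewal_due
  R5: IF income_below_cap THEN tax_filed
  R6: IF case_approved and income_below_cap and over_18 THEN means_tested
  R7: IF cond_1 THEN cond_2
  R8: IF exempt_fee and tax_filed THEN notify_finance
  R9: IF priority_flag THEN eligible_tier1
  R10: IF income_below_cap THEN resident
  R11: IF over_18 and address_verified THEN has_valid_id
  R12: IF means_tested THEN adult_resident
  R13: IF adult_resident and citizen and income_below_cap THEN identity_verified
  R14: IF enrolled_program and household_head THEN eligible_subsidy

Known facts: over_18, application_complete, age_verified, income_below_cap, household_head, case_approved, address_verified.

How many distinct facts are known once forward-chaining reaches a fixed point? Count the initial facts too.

Round 1 fires R5, R6, R10, R11, giving tax_filed, means_tested, resident, has_valid_id.
Round 2 fires R2, R12, giving citizen, adult_resident.
Round 3 fires R1, R13, giving enrolled_program, identity_verified.
Round 4 fires R3, R14, giving exempt_fee, eligible_subsidy.
Round 5 fires R8, giving notify_finance.
Closure: {address_verified, adult_resident, age_verified, application_complete, case_approved, citizen, eligible_subsidy, enrolled_program, exempt_fee, has_valid_id, household_head, identity_verified, income_below_cap, means_tested, notify_finance, over_18, resident, tax_filed} — 18 facts.

18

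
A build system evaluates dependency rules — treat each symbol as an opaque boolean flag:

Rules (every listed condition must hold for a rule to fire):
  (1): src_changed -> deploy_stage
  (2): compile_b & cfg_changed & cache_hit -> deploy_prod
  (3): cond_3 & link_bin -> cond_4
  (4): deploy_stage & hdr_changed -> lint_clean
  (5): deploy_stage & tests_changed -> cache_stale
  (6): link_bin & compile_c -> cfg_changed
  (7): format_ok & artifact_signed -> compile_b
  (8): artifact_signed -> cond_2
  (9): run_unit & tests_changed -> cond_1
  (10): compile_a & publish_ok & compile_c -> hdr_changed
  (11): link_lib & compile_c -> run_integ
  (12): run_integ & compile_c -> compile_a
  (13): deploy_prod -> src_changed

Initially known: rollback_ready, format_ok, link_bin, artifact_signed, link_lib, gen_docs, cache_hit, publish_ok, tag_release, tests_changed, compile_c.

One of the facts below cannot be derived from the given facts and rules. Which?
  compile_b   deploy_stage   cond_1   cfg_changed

cond_1

Round 1: (6) [link_bin & compile_c -> cfg_changed]; (7) [format_ok & artifact_signed -> compile_b]; (8) [artifact_signed -> cond_2]; (11) [link_lib & compile_c -> run_integ]. New: cfg_changed, compile_b, cond_2, run_integ.
Round 2: (2) [compile_b & cfg_changed & cache_hit -> deploy_prod]; (12) [run_integ & compile_c -> compile_a]. New: deploy_prod, compile_a.
Round 3: (10) [compile_a & publish_ok & compile_c -> hdr_changed]; (13) [deploy_prod -> src_changed]. New: hdr_changed, src_changed.
Round 4: (1) [src_changed -> deploy_stage]. New: deploy_stage.
Round 5: (4) [deploy_stage & hdr_changed -> lint_clean]; (5) [deploy_stage & tests_changed -> cache_stale]. New: lint_clean, cache_stale.
Derived: cfg_changed (round 1), deploy_stage (round 4), compile_b (round 1). cond_1 never appears in any round.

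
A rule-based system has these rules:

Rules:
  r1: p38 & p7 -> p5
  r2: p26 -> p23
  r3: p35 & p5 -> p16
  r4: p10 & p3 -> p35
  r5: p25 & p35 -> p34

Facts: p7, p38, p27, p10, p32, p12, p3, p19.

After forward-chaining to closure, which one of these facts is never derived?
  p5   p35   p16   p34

Round 1 — r1, r4, derive p5, p35.
Round 2 — r3, derive p16.
Derived: p5 (round 1), p16 (round 2), p35 (round 1). p34 never appears in any round.

p34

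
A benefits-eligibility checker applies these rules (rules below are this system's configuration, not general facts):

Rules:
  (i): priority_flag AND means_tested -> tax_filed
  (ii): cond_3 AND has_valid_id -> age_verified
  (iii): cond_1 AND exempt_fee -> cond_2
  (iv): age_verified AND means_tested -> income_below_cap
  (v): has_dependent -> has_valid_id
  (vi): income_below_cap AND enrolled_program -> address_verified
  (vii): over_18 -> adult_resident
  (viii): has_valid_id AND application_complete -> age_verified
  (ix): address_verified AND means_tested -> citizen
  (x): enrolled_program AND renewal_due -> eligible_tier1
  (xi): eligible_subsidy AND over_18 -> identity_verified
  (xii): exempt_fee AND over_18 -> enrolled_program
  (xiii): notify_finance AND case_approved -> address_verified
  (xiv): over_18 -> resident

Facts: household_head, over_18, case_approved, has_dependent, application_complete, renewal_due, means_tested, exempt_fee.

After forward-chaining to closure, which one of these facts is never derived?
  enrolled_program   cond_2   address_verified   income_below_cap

cond_2

Round 1 — (v), (vii), (xii), (xiv), derive has_valid_id, adult_resident, enrolled_program, resident.
Round 2 — (viii), (x), derive age_verified, eligible_tier1.
Round 3 — (iv), derive income_below_cap.
Round 4 — (vi), derive address_verified.
Round 5 — (ix), derive citizen.
Derived: address_verified (round 4), income_below_cap (round 3), enrolled_program (round 1). cond_2 never appears in any round.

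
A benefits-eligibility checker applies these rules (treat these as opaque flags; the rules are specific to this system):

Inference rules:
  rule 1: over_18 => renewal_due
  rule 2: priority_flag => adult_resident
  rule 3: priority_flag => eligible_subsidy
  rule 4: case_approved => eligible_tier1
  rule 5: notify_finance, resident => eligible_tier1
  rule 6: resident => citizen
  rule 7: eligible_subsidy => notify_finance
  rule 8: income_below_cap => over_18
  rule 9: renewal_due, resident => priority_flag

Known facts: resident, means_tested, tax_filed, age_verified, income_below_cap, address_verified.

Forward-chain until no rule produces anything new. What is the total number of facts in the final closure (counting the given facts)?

14

Round 1: rule 6 [resident => citizen]; rule 8 [income_below_cap => over_18]. Adds citizen, over_18.
Round 2: rule 1 [over_18 => renewal_due]. Adds renewal_due.
Round 3: rule 9 [renewal_due, resident => priority_flag]. Adds priority_flag.
Round 4: rule 2 [priority_flag => adult_resident]; rule 3 [priority_flag => eligible_subsidy]. Adds adult_resident, eligible_subsidy.
Round 5: rule 7 [eligible_subsidy => notify_finance]. Adds notify_finance.
Round 6: rule 5 [notify_finance, resident => eligible_tier1]. Adds eligible_tier1.
Closure: {address_verified, adult_resident, age_verified, citizen, eligible_subsidy, eligible_tier1, income_below_cap, means_tested, notify_finance, over_18, priority_flag, renewal_due, resident, tax_filed} — 14 facts.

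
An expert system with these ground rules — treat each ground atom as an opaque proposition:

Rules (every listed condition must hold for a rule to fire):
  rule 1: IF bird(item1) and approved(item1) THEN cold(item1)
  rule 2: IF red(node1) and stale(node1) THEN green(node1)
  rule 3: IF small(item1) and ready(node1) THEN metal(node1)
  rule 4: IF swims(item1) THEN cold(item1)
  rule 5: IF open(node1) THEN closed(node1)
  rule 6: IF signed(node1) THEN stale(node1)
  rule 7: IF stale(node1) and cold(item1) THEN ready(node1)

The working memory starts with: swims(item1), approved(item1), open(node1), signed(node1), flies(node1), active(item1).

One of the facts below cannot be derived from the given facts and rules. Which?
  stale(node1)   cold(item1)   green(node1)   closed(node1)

Round 1 fires rule 4, rule 5, rule 6, giving cold(item1), closed(node1), stale(node1).
Round 2 fires rule 7, giving ready(node1).
Derived: stale(node1) (round 1), cold(item1) (round 1), closed(node1) (round 1). green(node1) never appears in any round.

green(node1)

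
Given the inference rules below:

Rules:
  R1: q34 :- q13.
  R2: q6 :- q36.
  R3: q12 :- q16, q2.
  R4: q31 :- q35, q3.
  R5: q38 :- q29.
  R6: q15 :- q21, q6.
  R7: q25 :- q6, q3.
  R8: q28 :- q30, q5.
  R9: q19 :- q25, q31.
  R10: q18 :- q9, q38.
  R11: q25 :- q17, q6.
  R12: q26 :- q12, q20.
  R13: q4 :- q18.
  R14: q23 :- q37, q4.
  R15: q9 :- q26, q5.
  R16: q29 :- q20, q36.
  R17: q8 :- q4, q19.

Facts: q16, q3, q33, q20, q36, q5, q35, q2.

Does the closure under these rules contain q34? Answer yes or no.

no

Round 1: R2 [q6 :- q36.]; R3 [q12 :- q16, q2.]; R4 [q31 :- q35, q3.]; R16 [q29 :- q20, q36.]. New: q6, q12, q31, q29.
Round 2: R5 [q38 :- q29.]; R7 [q25 :- q6, q3.]; R12 [q26 :- q12, q20.]. New: q38, q25, q26.
Round 3: R9 [q19 :- q25, q31.]; R15 [q9 :- q26, q5.]. New: q19, q9.
Round 4: R10 [q18 :- q9, q38.]. New: q18.
Round 5: R13 [q4 :- q18.]. New: q4.
Round 6: R17 [q8 :- q4, q19.]. New: q8.
Fixed point reached. q34 is concluded only by R1; R1 needs q13 (never derived).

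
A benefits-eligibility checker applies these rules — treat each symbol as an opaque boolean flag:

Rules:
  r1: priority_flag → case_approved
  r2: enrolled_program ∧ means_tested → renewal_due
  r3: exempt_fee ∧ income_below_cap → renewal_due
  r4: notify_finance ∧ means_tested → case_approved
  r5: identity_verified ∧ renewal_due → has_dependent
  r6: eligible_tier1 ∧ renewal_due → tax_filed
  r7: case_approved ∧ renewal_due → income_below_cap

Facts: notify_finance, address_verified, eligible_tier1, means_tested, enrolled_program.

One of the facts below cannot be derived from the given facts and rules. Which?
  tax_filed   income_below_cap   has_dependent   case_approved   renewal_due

Round 1: r2 [enrolled_program ∧ means_tested → renewal_due]; r4 [notify_finance ∧ means_tested → case_approved]. New: renewal_due, case_approved.
Round 2: r6 [eligible_tier1 ∧ renewal_due → tax_filed]; r7 [case_approved ∧ renewal_due → income_below_cap]. New: tax_filed, income_below_cap.
Derived: income_below_cap (round 2), renewal_due (round 1), tax_filed (round 2), case_approved (round 1). has_dependent never appears in any round.

has_dependent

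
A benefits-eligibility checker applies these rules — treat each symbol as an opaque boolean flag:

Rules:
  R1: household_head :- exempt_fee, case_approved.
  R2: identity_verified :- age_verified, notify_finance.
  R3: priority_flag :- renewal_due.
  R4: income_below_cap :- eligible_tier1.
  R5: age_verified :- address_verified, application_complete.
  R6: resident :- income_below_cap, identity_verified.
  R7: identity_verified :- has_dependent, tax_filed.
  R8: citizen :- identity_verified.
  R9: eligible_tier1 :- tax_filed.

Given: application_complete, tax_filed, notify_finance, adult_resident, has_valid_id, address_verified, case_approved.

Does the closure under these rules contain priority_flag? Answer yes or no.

[1] R5 [age_verified :- address_verified, application_complete.]; R9 [eligible_tier1 :- tax_filed.]. ⇒ new: age_verified, eligible_tier1.
[2] R2 [identity_verified :- age_verified, notify_finance.]; R4 [income_below_cap :- eligible_tier1.]. ⇒ new: identity_verified, income_below_cap.
[3] R6 [resident :- income_below_cap, identity_verified.]; R8 [citizen :- identity_verified.]. ⇒ new: resident, citizen.
Fixed point reached. priority_flag is concluded only by R3; R3 needs renewal_due (never derived).

no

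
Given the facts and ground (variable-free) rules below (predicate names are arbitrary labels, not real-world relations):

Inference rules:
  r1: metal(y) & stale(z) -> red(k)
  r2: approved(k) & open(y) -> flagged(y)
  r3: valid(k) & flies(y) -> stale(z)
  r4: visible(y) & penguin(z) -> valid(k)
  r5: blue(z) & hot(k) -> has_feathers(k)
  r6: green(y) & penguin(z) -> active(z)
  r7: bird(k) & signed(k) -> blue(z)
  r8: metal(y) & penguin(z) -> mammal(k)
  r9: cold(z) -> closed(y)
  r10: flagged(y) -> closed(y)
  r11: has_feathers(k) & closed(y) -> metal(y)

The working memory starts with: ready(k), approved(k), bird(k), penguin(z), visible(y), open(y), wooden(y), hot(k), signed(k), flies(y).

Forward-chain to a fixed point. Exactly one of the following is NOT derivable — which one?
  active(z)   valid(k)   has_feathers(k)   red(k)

Round 1 — r2, r4, r7, derive flagged(y), valid(k), blue(z).
Round 2 — r3, r5, r10, derive stale(z), has_feathers(k), closed(y).
Round 3 — r11, derive metal(y).
Round 4 — r1, r8, derive red(k), mammal(k).
Derived: has_feathers(k) (round 2), red(k) (round 4), valid(k) (round 1). active(z) never appears in any round.

active(z)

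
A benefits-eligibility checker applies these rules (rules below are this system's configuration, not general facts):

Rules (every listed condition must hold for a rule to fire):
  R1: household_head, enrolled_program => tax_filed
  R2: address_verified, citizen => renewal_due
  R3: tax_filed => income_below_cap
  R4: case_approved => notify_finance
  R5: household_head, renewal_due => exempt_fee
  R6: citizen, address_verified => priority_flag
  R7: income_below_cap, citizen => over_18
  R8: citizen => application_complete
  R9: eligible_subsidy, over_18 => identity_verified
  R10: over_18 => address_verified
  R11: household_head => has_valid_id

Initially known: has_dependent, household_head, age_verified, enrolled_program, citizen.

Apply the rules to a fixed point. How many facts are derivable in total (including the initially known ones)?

Round 1 — R1, R8, R11, derive tax_filed, application_complete, has_valid_id.
Round 2 — R3, derive income_below_cap.
Round 3 — R7, derive over_18.
Round 4 — R10, derive address_verified.
Round 5 — R2, R6, derive renewal_due, priority_flag.
Round 6 — R5, derive exempt_fee.
Closure: {address_verified, age_verified, application_complete, citizen, enrolled_program, exempt_fee, has_dependent, has_valid_id, household_head, income_below_cap, over_18, priority_flag, renewal_due, tax_filed} — 14 facts.

14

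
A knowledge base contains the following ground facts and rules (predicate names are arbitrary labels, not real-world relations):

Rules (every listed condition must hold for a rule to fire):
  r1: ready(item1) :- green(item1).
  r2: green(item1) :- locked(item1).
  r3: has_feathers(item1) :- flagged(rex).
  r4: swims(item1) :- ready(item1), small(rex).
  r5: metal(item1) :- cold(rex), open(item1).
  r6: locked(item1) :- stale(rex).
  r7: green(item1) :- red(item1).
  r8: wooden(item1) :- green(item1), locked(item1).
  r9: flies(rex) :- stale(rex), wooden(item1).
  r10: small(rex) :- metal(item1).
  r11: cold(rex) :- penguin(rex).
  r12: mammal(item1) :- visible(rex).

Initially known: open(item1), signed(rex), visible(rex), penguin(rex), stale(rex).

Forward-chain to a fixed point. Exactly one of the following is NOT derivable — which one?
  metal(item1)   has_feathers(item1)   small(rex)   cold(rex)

has_feathers(item1)

[1] r6 [locked(item1) :- stale(rex).]; r11 [cold(rex) :- penguin(rex).]; r12 [mammal(item1) :- visible(rex).]. ⇒ new: locked(item1), cold(rex), mammal(item1).
[2] r2 [green(item1) :- locked(item1).]; r5 [metal(item1) :- cold(rex), open(item1).]. ⇒ new: green(item1), metal(item1).
[3] r1 [ready(item1) :- green(item1).]; r8 [wooden(item1) :- green(item1), locked(item1).]; r10 [small(rex) :- metal(item1).]. ⇒ new: ready(item1), wooden(item1), small(rex).
[4] r4 [swims(item1) :- ready(item1), small(rex).]; r9 [flies(rex) :- stale(rex), wooden(item1).]. ⇒ new: swims(item1), flies(rex).
Derived: metal(item1) (round 2), cold(rex) (round 1), small(rex) (round 3). has_feathers(item1) never appears in any round.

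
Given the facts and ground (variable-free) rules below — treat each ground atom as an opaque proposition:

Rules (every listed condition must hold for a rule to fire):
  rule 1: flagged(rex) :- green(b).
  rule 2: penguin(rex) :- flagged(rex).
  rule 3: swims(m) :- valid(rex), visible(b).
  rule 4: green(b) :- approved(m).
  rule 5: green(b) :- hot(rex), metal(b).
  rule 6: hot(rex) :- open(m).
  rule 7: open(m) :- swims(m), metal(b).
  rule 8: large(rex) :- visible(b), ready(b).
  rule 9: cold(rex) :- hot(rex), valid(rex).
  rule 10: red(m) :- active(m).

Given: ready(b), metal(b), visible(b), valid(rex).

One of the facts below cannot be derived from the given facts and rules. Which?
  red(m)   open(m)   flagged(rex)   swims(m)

[1] rule 3 [swims(m) :- valid(rex), visible(b).]; rule 8 [large(rex) :- visible(b), ready(b).]. ⇒ new: swims(m), large(rex).
[2] rule 7 [open(m) :- swims(m), metal(b).]. ⇒ new: open(m).
[3] rule 6 [hot(rex) :- open(m).]. ⇒ new: hot(rex).
[4] rule 5 [green(b) :- hot(rex), metal(b).]; rule 9 [cold(rex) :- hot(rex), valid(rex).]. ⇒ new: green(b), cold(rex).
[5] rule 1 [flagged(rex) :- green(b).]. ⇒ new: flagged(rex).
[6] rule 2 [penguin(rex) :- flagged(rex).]. ⇒ new: penguin(rex).
Derived: swims(m) (round 1), flagged(rex) (round 5), open(m) (round 2). red(m) never appears in any round.

red(m)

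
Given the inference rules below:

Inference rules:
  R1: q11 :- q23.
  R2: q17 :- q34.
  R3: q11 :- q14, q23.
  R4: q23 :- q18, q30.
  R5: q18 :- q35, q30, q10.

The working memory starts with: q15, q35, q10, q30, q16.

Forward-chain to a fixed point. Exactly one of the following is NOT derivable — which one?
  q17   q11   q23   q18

[1] R5 [q18 :- q35, q30, q10.]. ⇒ new: q18.
[2] R4 [q23 :- q18, q30.]. ⇒ new: q23.
[3] R1 [q11 :- q23.]. ⇒ new: q11.
Derived: q23 (round 2), q18 (round 1), q11 (round 3). q17 never appears in any round.

q17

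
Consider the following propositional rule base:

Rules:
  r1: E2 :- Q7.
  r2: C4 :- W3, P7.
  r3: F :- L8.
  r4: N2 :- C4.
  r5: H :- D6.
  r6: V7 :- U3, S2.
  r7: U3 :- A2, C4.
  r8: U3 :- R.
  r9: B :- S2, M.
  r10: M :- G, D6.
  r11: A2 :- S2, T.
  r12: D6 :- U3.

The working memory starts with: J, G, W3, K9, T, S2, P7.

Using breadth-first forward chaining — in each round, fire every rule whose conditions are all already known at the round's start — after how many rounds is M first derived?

Round 1: r2 [C4 :- W3, P7.]; r11 [A2 :- S2, T.]. New: C4, A2.
Round 2: r4 [N2 :- C4.]; r7 [U3 :- A2, C4.]. New: N2, U3.
Round 3: r6 [V7 :- U3, S2.]; r12 [D6 :- U3.]. New: V7, D6.
Round 4: r5 [H :- D6.]; r10 [M :- G, D6.]. New: H, M.
M first appears in round 4.

4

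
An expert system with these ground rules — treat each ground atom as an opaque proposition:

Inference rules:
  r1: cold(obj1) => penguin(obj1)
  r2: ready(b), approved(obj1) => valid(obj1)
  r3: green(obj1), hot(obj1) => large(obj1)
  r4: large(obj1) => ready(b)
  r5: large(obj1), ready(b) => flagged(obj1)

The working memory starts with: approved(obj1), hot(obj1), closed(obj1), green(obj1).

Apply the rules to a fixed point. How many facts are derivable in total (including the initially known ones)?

8

Round 1: r3 [green(obj1), hot(obj1) => large(obj1)]. Adds large(obj1).
Round 2: r4 [large(obj1) => ready(b)]. Adds ready(b).
Round 3: r2 [ready(b), approved(obj1) => valid(obj1)]; r5 [large(obj1), ready(b) => flagged(obj1)]. Adds valid(obj1), flagged(obj1).
Closure: {approved(obj1), closed(obj1), flagged(obj1), green(obj1), hot(obj1), large(obj1), ready(b), valid(obj1)} — 8 facts.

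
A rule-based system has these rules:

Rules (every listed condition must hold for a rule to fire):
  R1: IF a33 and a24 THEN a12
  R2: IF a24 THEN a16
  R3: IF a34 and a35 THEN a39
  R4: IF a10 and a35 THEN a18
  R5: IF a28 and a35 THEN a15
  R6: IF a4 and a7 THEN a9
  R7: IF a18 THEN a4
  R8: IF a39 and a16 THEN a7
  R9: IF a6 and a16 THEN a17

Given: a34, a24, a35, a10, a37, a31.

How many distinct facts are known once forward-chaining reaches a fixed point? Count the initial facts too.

12

[1] R2 [IF a24 THEN a16]; R3 [IF a34 and a35 THEN a39]; R4 [IF a10 and a35 THEN a18]. ⇒ new: a16, a39, a18.
[2] R7 [IF a18 THEN a4]; R8 [IF a39 and a16 THEN a7]. ⇒ new: a4, a7.
[3] R6 [IF a4 and a7 THEN a9]. ⇒ new: a9.
Closure: {a10, a16, a18, a24, a31, a34, a35, a37, a39, a4, a7, a9} — 12 facts.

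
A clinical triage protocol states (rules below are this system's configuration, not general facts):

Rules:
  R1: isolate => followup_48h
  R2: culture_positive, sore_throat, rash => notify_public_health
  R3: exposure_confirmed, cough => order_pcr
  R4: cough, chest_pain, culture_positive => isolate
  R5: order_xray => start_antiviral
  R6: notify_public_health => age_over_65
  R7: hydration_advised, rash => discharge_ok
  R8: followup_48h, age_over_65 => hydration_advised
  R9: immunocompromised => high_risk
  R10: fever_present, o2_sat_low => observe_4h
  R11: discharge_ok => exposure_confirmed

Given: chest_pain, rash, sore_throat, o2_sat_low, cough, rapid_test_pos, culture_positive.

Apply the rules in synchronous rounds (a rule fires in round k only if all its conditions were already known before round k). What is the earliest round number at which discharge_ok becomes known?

4

Round 1 — R2, R4, derive notify_public_health, isolate.
Round 2 — R1, R6, derive followup_48h, age_over_65.
Round 3 — R8, derive hydration_advised.
Round 4 — R7, derive discharge_ok.
discharge_ok first appears in round 4.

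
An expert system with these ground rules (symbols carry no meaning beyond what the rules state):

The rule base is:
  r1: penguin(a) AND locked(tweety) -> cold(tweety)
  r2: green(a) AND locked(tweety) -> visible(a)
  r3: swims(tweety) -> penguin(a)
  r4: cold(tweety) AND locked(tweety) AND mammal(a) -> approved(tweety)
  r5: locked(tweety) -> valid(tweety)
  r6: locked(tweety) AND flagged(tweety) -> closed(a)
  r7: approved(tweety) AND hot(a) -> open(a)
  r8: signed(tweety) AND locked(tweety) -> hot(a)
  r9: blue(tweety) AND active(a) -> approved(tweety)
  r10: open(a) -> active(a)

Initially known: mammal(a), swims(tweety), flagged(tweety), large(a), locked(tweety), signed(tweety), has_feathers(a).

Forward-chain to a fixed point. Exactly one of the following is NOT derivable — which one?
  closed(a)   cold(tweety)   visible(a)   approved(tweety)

visible(a)

Round 1: r3 [swims(tweety) -> penguin(a)]; r5 [locked(tweety) -> valid(tweety)]; r6 [locked(tweety) AND flagged(tweety) -> closed(a)]; r8 [signed(tweety) AND locked(tweety) -> hot(a)]. New: penguin(a), valid(tweety), closed(a), hot(a).
Round 2: r1 [penguin(a) AND locked(tweety) -> cold(tweety)]. New: cold(tweety).
Round 3: r4 [cold(tweety) AND locked(tweety) AND mammal(a) -> approved(tweety)]. New: approved(tweety).
Round 4: r7 [approved(tweety) AND hot(a) -> open(a)]. New: open(a).
Round 5: r10 [open(a) -> active(a)]. New: active(a).
Derived: closed(a) (round 1), approved(tweety) (round 3), cold(tweety) (round 2). visible(a) never appears in any round.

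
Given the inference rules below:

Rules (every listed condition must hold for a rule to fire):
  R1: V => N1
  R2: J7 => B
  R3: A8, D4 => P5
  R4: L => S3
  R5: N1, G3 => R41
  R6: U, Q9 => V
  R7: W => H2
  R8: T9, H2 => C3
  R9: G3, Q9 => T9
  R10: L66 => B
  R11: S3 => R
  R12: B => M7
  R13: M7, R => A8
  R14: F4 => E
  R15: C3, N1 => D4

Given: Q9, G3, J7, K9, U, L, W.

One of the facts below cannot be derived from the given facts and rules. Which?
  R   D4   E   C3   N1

Round 1 fires R2, R4, R6, R7, R9, giving B, S3, V, H2, T9.
Round 2 fires R1, R8, R11, R12, giving N1, C3, R, M7.
Round 3 fires R5, R13, R15, giving R41, A8, D4.
Round 4 fires R3, giving P5.
Derived: R (round 2), N1 (round 2), D4 (round 3), C3 (round 2). E never appears in any round.

E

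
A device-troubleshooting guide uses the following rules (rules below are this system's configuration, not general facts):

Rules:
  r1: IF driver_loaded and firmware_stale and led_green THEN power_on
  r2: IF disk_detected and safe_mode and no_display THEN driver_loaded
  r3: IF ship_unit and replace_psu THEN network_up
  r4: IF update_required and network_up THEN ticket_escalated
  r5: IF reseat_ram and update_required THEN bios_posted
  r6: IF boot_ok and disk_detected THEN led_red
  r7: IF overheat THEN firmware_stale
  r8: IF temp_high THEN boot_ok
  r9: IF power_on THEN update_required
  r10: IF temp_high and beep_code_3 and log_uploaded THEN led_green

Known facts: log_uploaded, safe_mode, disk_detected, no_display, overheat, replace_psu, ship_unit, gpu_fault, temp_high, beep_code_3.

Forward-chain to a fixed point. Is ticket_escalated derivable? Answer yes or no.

Round 1: r2 [IF disk_detected and safe_mode and no_display THEN driver_loaded]; r3 [IF ship_unit and replace_psu THEN network_up]; r7 [IF overheat THEN firmware_stale]; r8 [IF temp_high THEN boot_ok]; r10 [IF temp_high and beep_code_3 and log_uploaded THEN led_green]. New: driver_loaded, network_up, firmware_stale, boot_ok, led_green.
Round 2: r1 [IF driver_loaded and firmware_stale and led_green THEN power_on]; r6 [IF boot_ok and disk_detected THEN led_red]. New: power_on, led_red.
Round 3: r9 [IF power_on THEN update_required]. New: update_required.
Round 4: r4 [IF update_required and network_up THEN ticket_escalated]. New: ticket_escalated.
ticket_escalated appears in round 4, so it is derivable.

yes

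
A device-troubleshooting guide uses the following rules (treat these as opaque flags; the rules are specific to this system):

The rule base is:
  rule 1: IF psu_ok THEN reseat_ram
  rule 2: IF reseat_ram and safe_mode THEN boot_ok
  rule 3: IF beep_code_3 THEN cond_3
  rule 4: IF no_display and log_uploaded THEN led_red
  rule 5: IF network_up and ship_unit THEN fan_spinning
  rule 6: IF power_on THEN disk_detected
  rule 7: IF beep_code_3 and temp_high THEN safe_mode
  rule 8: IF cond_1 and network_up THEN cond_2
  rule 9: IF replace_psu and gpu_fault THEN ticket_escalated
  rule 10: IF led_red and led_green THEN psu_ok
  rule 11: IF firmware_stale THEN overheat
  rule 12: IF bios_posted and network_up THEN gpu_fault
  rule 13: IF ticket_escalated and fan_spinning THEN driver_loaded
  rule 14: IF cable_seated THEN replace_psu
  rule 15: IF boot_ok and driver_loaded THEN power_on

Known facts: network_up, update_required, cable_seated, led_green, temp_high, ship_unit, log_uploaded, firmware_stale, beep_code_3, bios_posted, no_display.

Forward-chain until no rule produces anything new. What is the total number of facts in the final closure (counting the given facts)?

25

[1] rule 3 [IF beep_code_3 THEN cond_3]; rule 4 [IF no_display and log_uploaded THEN led_red]; rule 5 [IF network_up and ship_unit THEN fan_spinning]; rule 7 [IF beep_code_3 and temp_high THEN safe_mode]; rule 11 [IF firmware_stale THEN overheat]; rule 12 [IF bios_posted and network_up THEN gpu_fault]; rule 14 [IF cable_seated THEN replace_psu]. ⇒ new: cond_3, led_red, fan_spinning, safe_mode, overheat, gpu_fault, replace_psu.
[2] rule 9 [IF replace_psu and gpu_fault THEN ticket_escalated]; rule 10 [IF led_red and led_green THEN psu_ok]. ⇒ new: ticket_escalated, psu_ok.
[3] rule 1 [IF psu_ok THEN reseat_ram]; rule 13 [IF ticket_escalated and fan_spinning THEN driver_loaded]. ⇒ new: reseat_ram, driver_loaded.
[4] rule 2 [IF reseat_ram and safe_mode THEN boot_ok]. ⇒ new: boot_ok.
[5] rule 15 [IF boot_ok and driver_loaded THEN power_on]. ⇒ new: power_on.
[6] rule 6 [IF power_on THEN disk_detected]. ⇒ new: disk_detected.
Closure: {beep_code_3, bios_posted, boot_ok, cable_seated, cond_3, disk_detected, driver_loaded, fan_spinning, firmware_stale, gpu_fault, led_green, led_red, log_uploaded, network_up, no_display, overheat, power_on, psu_ok, replace_psu, reseat_ram, safe_mode, ship_unit, temp_high, ticket_escalated, update_required} — 25 facts.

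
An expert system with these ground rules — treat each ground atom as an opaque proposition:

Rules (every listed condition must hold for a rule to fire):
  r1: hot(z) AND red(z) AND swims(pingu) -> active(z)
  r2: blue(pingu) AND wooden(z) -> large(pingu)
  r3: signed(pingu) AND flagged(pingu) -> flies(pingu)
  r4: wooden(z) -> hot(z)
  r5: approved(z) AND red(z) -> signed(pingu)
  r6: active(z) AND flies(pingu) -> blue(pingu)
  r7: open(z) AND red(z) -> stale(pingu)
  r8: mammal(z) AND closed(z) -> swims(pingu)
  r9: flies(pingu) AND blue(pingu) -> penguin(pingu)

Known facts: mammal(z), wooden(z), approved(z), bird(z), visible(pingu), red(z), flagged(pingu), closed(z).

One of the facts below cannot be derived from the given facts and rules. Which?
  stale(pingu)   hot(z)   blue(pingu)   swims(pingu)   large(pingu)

stale(pingu)

Round 1 fires r4, r5, r8, giving hot(z), signed(pingu), swims(pingu).
Round 2 fires r1, r3, giving active(z), flies(pingu).
Round 3 fires r6, giving blue(pingu).
Round 4 fires r2, r9, giving large(pingu), penguin(pingu).
Derived: large(pingu) (round 4), swims(pingu) (round 1), blue(pingu) (round 3), hot(z) (round 1). stale(pingu) never appears in any round.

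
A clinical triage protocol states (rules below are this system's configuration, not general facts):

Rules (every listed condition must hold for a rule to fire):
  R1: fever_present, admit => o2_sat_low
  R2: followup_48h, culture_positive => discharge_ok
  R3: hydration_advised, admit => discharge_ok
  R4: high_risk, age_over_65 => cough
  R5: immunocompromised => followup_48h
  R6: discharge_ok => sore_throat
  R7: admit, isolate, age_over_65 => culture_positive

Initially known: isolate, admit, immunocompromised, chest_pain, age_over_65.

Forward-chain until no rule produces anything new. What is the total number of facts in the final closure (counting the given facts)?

Round 1 fires R5, R7, giving followup_48h, culture_positive.
Round 2 fires R2, giving discharge_ok.
Round 3 fires R6, giving sore_throat.
Closure: {admit, age_over_65, chest_pain, culture_positive, discharge_ok, followup_48h, immunocompromised, isolate, sore_throat} — 9 facts.

9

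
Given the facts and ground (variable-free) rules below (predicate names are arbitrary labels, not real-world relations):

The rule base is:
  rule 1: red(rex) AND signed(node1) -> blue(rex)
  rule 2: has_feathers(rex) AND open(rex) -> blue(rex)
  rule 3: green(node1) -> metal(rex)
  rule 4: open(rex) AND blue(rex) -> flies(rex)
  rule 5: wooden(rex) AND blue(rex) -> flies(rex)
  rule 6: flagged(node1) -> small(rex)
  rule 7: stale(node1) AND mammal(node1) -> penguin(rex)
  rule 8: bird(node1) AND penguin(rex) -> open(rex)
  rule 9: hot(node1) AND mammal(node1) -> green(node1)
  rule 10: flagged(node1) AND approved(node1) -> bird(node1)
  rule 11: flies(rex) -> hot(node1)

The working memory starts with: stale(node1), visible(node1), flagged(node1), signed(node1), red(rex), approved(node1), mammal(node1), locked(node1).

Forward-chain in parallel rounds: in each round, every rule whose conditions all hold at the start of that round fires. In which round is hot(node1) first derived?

Round 1: rule 1 [red(rex) AND signed(node1) -> blue(rex)]; rule 6 [flagged(node1) -> small(rex)]; rule 7 [stale(node1) AND mammal(node1) -> penguin(rex)]; rule 10 [flagged(node1) AND approved(node1) -> bird(node1)]. New: blue(rex), small(rex), penguin(rex), bird(node1).
Round 2: rule 8 [bird(node1) AND penguin(rex) -> open(rex)]. New: open(rex).
Round 3: rule 4 [open(rex) AND blue(rex) -> flies(rex)]. New: flies(rex).
Round 4: rule 11 [flies(rex) -> hot(node1)]. New: hot(node1).
hot(node1) first appears in round 4.

4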